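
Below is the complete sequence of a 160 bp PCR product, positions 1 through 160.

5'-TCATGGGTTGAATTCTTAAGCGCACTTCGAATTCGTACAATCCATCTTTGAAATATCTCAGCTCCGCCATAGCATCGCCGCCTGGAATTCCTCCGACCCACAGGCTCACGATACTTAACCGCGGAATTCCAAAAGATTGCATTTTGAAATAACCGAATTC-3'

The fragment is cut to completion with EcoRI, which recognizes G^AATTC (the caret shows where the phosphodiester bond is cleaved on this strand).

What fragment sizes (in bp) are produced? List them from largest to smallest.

EcoRI sites (GAATTC) start at positions 10, 29, 85, 124, 155.
EcoRI cuts after the first base of each site, so after positions 10, 29, 85, 124, 155.
Linear molecule, 5 cuts → 6 fragments:
  1–10 → 10 bp
  11–29 → 19 bp
  30–85 → 56 bp
  86–124 → 39 bp
  125–155 → 31 bp
  156–160 → 5 bp
Sorted largest to smallest: 56, 39, 31, 19, 10, 5 bp.

56, 39, 31, 19, 10, 5 bp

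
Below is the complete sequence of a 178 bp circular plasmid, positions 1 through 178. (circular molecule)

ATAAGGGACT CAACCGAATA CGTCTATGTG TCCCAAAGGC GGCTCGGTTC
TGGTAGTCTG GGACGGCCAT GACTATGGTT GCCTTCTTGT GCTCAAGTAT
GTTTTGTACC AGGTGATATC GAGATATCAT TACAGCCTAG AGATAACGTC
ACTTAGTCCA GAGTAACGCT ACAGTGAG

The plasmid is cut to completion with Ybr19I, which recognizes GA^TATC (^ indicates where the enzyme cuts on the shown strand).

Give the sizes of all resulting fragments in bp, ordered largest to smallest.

Ybr19I sites (GATATC) start at positions 115, 123.
Ybr19I cuts after base 2 of each site, so after positions 116, 124.
Circular molecule, 2 cuts → 2 fragments:
  117–124 → 8 bp
  125–178 then 1–116 → 54 + 116 = 170 bp
Sorted largest to smallest: 170, 8 bp.

170, 8 bp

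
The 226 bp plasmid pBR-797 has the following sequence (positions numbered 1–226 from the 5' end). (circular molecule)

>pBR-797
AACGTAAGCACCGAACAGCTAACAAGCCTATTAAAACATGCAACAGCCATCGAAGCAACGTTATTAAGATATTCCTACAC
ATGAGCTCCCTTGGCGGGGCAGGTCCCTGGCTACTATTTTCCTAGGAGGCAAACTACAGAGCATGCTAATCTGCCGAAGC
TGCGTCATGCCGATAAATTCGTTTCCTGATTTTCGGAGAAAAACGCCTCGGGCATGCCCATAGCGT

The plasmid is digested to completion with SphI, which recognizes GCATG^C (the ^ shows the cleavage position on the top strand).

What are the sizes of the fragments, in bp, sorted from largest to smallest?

155, 71 bp

SphI sites (GCATGC) start at positions 141, 212.
SphI cuts after base 5 of each site (before the last base), so after positions 145, 216.
Circular molecule, 2 cuts → 2 fragments:
  146–216 → 71 bp
  217–226 then 1–145 → 10 + 145 = 155 bp
Sorted largest to smallest: 155, 71 bp.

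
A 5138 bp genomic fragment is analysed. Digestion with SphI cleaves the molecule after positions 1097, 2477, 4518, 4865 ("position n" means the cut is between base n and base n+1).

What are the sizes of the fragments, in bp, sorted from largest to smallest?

Linear molecule, 4 cuts → 5 fragments:
  1097 − 0 = 1097 bp
  2477 − 1097 = 1380 bp
  4518 − 2477 = 2041 bp
  4865 − 4518 = 347 bp
  5138 − 4865 = 273 bp
Sorted largest to smallest: 2041, 1380, 1097, 347, 273 bp.

2041, 1380, 1097, 347, 273 bp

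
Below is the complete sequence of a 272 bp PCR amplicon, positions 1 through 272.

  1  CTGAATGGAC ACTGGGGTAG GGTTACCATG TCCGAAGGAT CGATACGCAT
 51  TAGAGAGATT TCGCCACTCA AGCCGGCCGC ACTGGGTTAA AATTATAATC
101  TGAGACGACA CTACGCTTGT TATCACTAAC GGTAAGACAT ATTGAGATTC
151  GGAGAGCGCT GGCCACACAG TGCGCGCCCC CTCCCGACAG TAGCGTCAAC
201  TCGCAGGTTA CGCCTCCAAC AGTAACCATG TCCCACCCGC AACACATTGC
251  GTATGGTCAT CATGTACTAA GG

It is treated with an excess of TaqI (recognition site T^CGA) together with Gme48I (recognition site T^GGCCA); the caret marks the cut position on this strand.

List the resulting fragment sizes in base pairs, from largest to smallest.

120, 112, 40 bp

The TaqI site (TCGA) starts at position 40.
TaqI cuts after the first base of each site, so after position 40.
The Gme48I site (TGGCCA) starts at position 160.
Gme48I cuts after the first base of each site, so after position 160.
Combined cut positions: 40, 160.
Linear molecule, 2 cuts → 3 fragments:
  1–40 → 40 bp
  41–160 → 120 bp
  161–272 → 112 bp
Sorted largest to smallest: 120, 112, 40 bp.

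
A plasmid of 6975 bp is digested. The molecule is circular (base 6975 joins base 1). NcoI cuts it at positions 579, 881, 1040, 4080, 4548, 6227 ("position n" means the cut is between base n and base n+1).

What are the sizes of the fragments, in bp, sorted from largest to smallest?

3040, 1679, 1327, 468, 302, 159 bp

Circular molecule, 6 cuts → 6 fragments:
  881 − 579 = 302 bp
  1040 − 881 = 159 bp
  4080 − 1040 = 3040 bp
  4548 − 4080 = 468 bp
  6227 − 4548 = 1679 bp
  wrap: 6975 − 6227 + 579 = 1327 bp
Sorted largest to smallest: 3040, 1679, 1327, 468, 302, 159 bp.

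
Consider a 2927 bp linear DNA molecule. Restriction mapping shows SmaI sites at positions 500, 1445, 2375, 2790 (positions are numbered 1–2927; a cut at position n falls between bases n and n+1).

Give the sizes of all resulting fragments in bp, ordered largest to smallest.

Linear molecule, 4 cuts → 5 fragments:
  500 − 0 = 500 bp
  1445 − 500 = 945 bp
  2375 − 1445 = 930 bp
  2790 − 2375 = 415 bp
  2927 − 2790 = 137 bp
Sorted largest to smallest: 945, 930, 500, 415, 137 bp.

945, 930, 500, 415, 137 bp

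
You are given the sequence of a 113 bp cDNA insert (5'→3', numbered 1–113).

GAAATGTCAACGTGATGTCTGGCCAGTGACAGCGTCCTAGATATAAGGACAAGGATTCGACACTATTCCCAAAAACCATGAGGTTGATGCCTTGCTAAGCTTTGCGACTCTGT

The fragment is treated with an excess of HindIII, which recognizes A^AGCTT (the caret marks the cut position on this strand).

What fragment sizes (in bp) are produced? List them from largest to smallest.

The HindIII site (AAGCTT) starts at position 97.
HindIII cuts after the first base of each site, so after position 97.
Linear molecule, 1 cut → 2 fragments:
  1–97 → 97 bp
  98–113 → 16 bp
Sorted largest to smallest: 97, 16 bp.

97, 16 bp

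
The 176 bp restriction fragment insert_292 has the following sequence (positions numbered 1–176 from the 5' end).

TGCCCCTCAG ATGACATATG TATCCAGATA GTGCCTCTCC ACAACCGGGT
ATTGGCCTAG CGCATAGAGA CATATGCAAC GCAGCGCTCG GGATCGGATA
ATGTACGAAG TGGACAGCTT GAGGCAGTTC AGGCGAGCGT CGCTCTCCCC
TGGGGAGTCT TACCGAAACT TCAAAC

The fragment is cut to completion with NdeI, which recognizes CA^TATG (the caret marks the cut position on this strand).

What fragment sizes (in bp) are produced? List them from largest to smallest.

NdeI sites (CATATG) start at positions 15, 71.
NdeI cuts after base 2 of each site, so after positions 16, 72.
Linear molecule, 2 cuts → 3 fragments:
  1–16 → 16 bp
  17–72 → 56 bp
  73–176 → 104 bp
Sorted largest to smallest: 104, 56, 16 bp.

104, 56, 16 bp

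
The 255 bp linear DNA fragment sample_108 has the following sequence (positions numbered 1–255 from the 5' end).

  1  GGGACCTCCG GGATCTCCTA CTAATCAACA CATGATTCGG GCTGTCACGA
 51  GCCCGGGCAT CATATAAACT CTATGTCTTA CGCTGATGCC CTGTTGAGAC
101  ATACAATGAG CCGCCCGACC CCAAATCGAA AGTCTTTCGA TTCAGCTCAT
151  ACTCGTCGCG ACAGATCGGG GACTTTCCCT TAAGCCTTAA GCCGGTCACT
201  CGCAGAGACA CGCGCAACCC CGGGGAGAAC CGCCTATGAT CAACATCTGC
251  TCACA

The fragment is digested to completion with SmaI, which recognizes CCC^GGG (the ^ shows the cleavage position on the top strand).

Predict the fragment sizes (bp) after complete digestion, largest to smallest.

167, 54, 34 bp

SmaI sites (CCCGGG) start at positions 52, 219.
SmaI cuts after base 3 of each site, so after positions 54, 221.
Linear molecule, 2 cuts → 3 fragments:
  1–54 → 54 bp
  55–221 → 167 bp
  222–255 → 34 bp
Sorted largest to smallest: 167, 54, 34 bp.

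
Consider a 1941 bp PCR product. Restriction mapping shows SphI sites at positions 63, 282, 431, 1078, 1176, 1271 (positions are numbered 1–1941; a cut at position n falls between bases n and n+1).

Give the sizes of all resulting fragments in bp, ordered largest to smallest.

670, 647, 219, 149, 98, 95, 63 bp

Linear molecule, 6 cuts → 7 fragments:
  63 − 0 = 63 bp
  282 − 63 = 219 bp
  431 − 282 = 149 bp
  1078 − 431 = 647 bp
  1176 − 1078 = 98 bp
  1271 − 1176 = 95 bp
  1941 − 1271 = 670 bp
Sorted largest to smallest: 670, 647, 219, 149, 98, 95, 63 bp.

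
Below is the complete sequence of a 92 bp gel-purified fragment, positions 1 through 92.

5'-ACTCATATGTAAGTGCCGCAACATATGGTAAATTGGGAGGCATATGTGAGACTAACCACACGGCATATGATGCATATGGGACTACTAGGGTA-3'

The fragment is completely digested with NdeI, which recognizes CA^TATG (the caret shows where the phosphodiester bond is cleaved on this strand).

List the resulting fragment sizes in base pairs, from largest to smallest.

23, 19, 18, 18, 9, 5 bp

NdeI sites (CATATG) start at positions 4, 22, 41, 64, 73.
NdeI cuts after base 2 of each site, so after positions 5, 23, 42, 65, 74.
Linear molecule, 5 cuts → 6 fragments:
  1–5 → 5 bp
  6–23 → 18 bp
  24–42 → 19 bp
  43–65 → 23 bp
  66–74 → 9 bp
  75–92 → 18 bp
Sorted largest to smallest: 23, 19, 18, 18, 9, 5 bp.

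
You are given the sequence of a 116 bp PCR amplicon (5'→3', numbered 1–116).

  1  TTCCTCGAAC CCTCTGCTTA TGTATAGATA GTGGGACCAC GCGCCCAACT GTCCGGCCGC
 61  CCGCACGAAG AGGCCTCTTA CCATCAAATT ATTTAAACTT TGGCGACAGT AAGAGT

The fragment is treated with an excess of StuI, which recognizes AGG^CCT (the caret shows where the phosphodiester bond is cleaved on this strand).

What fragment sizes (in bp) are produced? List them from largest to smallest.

The StuI site (AGGCCT) starts at position 71.
StuI cuts after base 3 of each site, so after position 73.
Linear molecule, 1 cut → 2 fragments:
  1–73 → 73 bp
  74–116 → 43 bp
Sorted largest to smallest: 73, 43 bp.

73, 43 bp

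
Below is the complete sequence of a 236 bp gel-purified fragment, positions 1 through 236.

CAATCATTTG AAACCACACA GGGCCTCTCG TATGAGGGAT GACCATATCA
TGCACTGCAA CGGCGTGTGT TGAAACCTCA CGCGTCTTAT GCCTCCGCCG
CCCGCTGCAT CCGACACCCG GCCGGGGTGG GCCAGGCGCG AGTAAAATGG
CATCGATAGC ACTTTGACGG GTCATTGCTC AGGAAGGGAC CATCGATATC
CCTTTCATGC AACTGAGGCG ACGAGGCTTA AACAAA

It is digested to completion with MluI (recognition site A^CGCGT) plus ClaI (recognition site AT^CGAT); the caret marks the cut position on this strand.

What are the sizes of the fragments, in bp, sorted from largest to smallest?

The MluI site (ACGCGT) starts at position 80.
MluI cuts after the first base of each site, so after position 80.
ClaI sites (ATCGAT) start at positions 152, 192.
ClaI cuts after base 2 of each site, so after positions 153, 193.
Combined cut positions: 80, 153, 193.
Linear molecule, 3 cuts → 4 fragments:
  1–80 → 80 bp
  81–153 → 73 bp
  154–193 → 40 bp
  194–236 → 43 bp
Sorted largest to smallest: 80, 73, 43, 40 bp.

80, 73, 43, 40 bp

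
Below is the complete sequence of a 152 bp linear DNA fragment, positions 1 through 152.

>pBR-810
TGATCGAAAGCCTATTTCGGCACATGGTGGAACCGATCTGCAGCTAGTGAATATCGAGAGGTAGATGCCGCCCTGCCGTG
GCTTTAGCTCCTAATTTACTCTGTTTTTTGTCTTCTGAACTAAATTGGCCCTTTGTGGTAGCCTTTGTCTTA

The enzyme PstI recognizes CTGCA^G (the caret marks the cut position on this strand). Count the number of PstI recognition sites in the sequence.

1

CTGCAG occurs starting at position 38.
PstI cuts at 1 site.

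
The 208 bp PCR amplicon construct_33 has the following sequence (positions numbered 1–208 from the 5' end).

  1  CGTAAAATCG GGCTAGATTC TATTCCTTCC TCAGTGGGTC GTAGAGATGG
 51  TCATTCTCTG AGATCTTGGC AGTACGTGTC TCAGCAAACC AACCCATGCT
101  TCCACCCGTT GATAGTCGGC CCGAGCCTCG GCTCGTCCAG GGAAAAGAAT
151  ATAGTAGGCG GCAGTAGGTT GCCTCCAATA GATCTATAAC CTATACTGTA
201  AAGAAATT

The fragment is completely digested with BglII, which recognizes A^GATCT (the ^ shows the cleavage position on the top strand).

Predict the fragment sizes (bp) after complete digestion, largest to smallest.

BglII sites (AGATCT) start at positions 61, 180.
BglII cuts after the first base of each site, so after positions 61, 180.
Linear molecule, 2 cuts → 3 fragments:
  1–61 → 61 bp
  62–180 → 119 bp
  181–208 → 28 bp
Sorted largest to smallest: 119, 61, 28 bp.

119, 61, 28 bp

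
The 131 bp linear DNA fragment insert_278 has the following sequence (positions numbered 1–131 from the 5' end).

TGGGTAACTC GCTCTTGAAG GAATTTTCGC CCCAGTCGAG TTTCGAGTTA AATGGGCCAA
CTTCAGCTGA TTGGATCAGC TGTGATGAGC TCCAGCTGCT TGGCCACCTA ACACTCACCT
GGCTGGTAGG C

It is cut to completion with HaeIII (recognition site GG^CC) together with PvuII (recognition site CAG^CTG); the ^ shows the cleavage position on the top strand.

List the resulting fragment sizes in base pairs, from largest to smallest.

56, 28, 16, 13, 10, 8 bp

HaeIII sites (GGCC) start at positions 55, 102.
HaeIII cuts after base 2 of each site, so after positions 56, 103.
PvuII sites (CAGCTG) start at positions 64, 77, 93.
PvuII cuts after base 3 of each site, so after positions 66, 79, 95.
Combined cut positions: 56, 66, 79, 95, 103.
Linear molecule, 5 cuts → 6 fragments:
  1–56 → 56 bp
  57–66 → 10 bp
  67–79 → 13 bp
  80–95 → 16 bp
  96–103 → 8 bp
  104–131 → 28 bp
Sorted largest to smallest: 56, 28, 16, 13, 10, 8 bp.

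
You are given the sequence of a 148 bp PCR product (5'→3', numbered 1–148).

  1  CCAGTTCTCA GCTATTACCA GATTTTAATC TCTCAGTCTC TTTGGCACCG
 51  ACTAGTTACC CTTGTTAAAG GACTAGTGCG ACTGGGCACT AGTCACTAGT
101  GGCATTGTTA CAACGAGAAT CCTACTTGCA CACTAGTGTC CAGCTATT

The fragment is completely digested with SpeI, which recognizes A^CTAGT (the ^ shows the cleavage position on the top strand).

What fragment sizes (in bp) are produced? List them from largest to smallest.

SpeI sites (ACTAGT) start at positions 51, 72, 88, 95, 132.
SpeI cuts after the first base of each site, so after positions 51, 72, 88, 95, 132.
Linear molecule, 5 cuts → 6 fragments:
  1–51 → 51 bp
  52–72 → 21 bp
  73–88 → 16 bp
  89–95 → 7 bp
  96–132 → 37 bp
  133–148 → 16 bp
Sorted largest to smallest: 51, 37, 21, 16, 16, 7 bp.

51, 37, 21, 16, 16, 7 bp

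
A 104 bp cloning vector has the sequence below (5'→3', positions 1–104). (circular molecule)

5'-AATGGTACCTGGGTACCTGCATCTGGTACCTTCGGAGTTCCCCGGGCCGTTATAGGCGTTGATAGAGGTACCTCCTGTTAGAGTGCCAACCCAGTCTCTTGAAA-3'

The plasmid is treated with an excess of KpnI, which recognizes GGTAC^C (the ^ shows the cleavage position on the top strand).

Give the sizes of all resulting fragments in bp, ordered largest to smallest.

42, 41, 13, 8 bp

KpnI sites (GGTACC) start at positions 4, 12, 25, 67.
KpnI cuts after base 5 of each site (before the last base), so after positions 8, 16, 29, 71.
Circular molecule, 4 cuts → 4 fragments:
  9–16 → 8 bp
  17–29 → 13 bp
  30–71 → 42 bp
  72–104 then 1–8 → 33 + 8 = 41 bp
Sorted largest to smallest: 42, 41, 13, 8 bp.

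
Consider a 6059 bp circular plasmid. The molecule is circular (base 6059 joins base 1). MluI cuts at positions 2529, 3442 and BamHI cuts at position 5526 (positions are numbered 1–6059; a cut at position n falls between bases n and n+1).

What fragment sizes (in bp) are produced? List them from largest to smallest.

3062, 2084, 913 bp

Combined cut positions (sorted): 2529, 3442, 5526.
Circular molecule, 3 cuts → 3 fragments:
  3442 − 2529 = 913 bp
  5526 − 3442 = 2084 bp
  wrap: 6059 − 5526 + 2529 = 3062 bp
Sorted largest to smallest: 3062, 2084, 913 bp.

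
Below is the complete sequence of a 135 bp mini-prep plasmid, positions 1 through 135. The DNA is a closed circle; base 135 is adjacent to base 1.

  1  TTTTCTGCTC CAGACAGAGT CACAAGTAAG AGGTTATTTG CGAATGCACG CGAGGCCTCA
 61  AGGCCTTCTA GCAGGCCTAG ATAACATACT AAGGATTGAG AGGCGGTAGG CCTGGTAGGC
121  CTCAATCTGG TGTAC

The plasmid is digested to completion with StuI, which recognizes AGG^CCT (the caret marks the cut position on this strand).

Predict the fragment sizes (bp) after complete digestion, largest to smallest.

71, 35, 12, 9, 8 bp

StuI sites (AGGCCT) start at positions 53, 61, 73, 108, 117.
StuI cuts after base 3 of each site, so after positions 55, 63, 75, 110, 119.
Circular molecule, 5 cuts → 5 fragments:
  56–63 → 8 bp
  64–75 → 12 bp
  76–110 → 35 bp
  111–119 → 9 bp
  120–135 then 1–55 → 16 + 55 = 71 bp
Sorted largest to smallest: 71, 35, 12, 9, 8 bp.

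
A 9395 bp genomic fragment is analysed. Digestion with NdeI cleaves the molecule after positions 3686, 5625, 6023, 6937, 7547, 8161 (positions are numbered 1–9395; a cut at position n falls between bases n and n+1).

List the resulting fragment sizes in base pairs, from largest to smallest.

3686, 1939, 1234, 914, 614, 610, 398 bp

Linear molecule, 6 cuts → 7 fragments:
  3686 − 0 = 3686 bp
  5625 − 3686 = 1939 bp
  6023 − 5625 = 398 bp
  6937 − 6023 = 914 bp
  7547 − 6937 = 610 bp
  8161 − 7547 = 614 bp
  9395 − 8161 = 1234 bp
Sorted largest to smallest: 3686, 1939, 1234, 914, 614, 610, 398 bp.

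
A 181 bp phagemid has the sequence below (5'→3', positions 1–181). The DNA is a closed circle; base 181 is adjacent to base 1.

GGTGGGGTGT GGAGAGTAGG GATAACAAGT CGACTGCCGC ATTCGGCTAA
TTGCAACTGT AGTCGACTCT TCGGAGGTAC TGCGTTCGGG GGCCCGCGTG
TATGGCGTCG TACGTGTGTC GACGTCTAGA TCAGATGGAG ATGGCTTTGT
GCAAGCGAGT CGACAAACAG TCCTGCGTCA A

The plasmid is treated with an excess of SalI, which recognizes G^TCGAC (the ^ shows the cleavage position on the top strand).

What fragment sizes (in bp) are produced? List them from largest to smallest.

SalI sites (GTCGAC) start at positions 29, 62, 118, 159.
SalI cuts after the first base of each site, so after positions 29, 62, 118, 159.
Circular molecule, 4 cuts → 4 fragments:
  30–62 → 33 bp
  63–118 → 56 bp
  119–159 → 41 bp
  160–181 then 1–29 → 22 + 29 = 51 bp
Sorted largest to smallest: 56, 51, 41, 33 bp.

56, 51, 41, 33 bp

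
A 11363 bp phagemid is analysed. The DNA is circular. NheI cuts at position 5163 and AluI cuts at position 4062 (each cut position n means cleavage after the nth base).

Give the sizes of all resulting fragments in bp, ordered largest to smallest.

10262, 1101 bp

Combined cut positions (sorted): 4062, 5163.
Circular molecule, 2 cuts → 2 fragments:
  5163 − 4062 = 1101 bp
  wrap: 11363 − 5163 + 4062 = 10262 bp
Sorted largest to smallest: 10262, 1101 bp.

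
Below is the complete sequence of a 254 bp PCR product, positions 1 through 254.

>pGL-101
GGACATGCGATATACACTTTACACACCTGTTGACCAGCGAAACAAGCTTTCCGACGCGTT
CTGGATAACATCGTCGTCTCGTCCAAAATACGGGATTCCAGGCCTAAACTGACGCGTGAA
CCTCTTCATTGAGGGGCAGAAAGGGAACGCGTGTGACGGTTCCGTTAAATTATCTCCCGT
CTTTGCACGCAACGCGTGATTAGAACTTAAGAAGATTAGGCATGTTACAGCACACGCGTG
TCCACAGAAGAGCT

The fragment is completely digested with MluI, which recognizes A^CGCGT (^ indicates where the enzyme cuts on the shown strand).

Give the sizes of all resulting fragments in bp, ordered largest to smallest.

58, 54, 45, 42, 35, 20 bp

MluI sites (ACGCGT) start at positions 54, 112, 147, 192, 234.
MluI cuts after the first base of each site, so after positions 54, 112, 147, 192, 234.
Linear molecule, 5 cuts → 6 fragments:
  1–54 → 54 bp
  55–112 → 58 bp
  113–147 → 35 bp
  148–192 → 45 bp
  193–234 → 42 bp
  235–254 → 20 bp
Sorted largest to smallest: 58, 54, 45, 42, 35, 20 bp.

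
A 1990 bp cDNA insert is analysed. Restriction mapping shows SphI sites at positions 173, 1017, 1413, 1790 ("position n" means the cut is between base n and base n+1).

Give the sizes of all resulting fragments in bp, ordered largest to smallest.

844, 396, 377, 200, 173 bp

Linear molecule, 4 cuts → 5 fragments:
  173 − 0 = 173 bp
  1017 − 173 = 844 bp
  1413 − 1017 = 396 bp
  1790 − 1413 = 377 bp
  1990 − 1790 = 200 bp
Sorted largest to smallest: 844, 396, 377, 200, 173 bp.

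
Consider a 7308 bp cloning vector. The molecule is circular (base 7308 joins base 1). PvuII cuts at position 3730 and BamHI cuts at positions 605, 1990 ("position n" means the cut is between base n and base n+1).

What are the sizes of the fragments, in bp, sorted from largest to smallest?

4183, 1740, 1385 bp

Combined cut positions (sorted): 605, 1990, 3730.
Circular molecule, 3 cuts → 3 fragments:
  1990 − 605 = 1385 bp
  3730 − 1990 = 1740 bp
  wrap: 7308 − 3730 + 605 = 4183 bp
Sorted largest to smallest: 4183, 1740, 1385 bp.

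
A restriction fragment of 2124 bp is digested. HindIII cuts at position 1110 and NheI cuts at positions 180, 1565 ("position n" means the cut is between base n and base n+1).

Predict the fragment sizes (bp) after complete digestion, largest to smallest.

Combined cut positions (sorted): 180, 1110, 1565.
Linear molecule, 3 cuts → 4 fragments:
  180 − 0 = 180 bp
  1110 − 180 = 930 bp
  1565 − 1110 = 455 bp
  2124 − 1565 = 559 bp
Sorted largest to smallest: 930, 559, 455, 180 bp.

930, 559, 455, 180 bp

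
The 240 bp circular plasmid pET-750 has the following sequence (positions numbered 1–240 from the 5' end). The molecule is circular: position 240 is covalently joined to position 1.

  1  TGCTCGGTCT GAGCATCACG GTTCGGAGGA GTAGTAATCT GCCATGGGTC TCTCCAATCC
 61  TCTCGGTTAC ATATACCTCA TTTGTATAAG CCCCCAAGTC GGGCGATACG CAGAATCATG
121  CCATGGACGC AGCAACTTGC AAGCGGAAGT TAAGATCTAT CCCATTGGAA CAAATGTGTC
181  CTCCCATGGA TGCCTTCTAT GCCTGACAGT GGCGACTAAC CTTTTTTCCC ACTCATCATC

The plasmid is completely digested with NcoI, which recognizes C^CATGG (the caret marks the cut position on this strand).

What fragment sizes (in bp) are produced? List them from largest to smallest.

NcoI sites (CCATGG) start at positions 42, 121, 184.
NcoI cuts after the first base of each site, so after positions 42, 121, 184.
Circular molecule, 3 cuts → 3 fragments:
  43–121 → 79 bp
  122–184 → 63 bp
  185–240 then 1–42 → 56 + 42 = 98 bp
Sorted largest to smallest: 98, 79, 63 bp.

98, 79, 63 bp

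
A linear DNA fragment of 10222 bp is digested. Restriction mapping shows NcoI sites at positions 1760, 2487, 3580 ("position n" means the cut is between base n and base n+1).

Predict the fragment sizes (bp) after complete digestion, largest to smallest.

6642, 1760, 1093, 727 bp

Linear molecule, 3 cuts → 4 fragments:
  1760 − 0 = 1760 bp
  2487 − 1760 = 727 bp
  3580 − 2487 = 1093 bp
  10222 − 3580 = 6642 bp
Sorted largest to smallest: 6642, 1760, 1093, 727 bp.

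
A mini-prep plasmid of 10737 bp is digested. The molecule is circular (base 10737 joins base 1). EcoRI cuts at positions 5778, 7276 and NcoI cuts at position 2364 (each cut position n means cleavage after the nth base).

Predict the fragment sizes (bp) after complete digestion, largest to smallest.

Combined cut positions (sorted): 2364, 5778, 7276.
Circular molecule, 3 cuts → 3 fragments:
  5778 − 2364 = 3414 bp
  7276 − 5778 = 1498 bp
  wrap: 10737 − 7276 + 2364 = 5825 bp
Sorted largest to smallest: 5825, 3414, 1498 bp.

5825, 3414, 1498 bp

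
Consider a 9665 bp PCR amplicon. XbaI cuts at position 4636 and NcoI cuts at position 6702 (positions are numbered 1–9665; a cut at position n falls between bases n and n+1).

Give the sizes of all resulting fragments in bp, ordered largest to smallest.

Combined cut positions (sorted): 4636, 6702.
Linear molecule, 2 cuts → 3 fragments:
  4636 − 0 = 4636 bp
  6702 − 4636 = 2066 bp
  9665 − 6702 = 2963 bp
Sorted largest to smallest: 4636, 2963, 2066 bp.

4636, 2963, 2066 bp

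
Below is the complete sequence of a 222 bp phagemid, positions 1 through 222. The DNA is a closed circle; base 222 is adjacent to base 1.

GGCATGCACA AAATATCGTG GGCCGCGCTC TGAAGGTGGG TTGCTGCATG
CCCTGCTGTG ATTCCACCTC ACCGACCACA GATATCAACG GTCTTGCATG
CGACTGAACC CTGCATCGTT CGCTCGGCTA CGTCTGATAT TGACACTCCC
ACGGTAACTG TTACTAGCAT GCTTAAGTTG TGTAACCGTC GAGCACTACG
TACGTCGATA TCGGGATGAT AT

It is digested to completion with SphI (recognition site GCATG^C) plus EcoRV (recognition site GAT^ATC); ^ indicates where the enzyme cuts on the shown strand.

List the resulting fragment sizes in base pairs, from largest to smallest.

71, 44, 38, 33, 19, 17 bp

SphI sites (GCATGC) start at positions 2, 46, 96, 167.
SphI cuts after base 5 of each site (before the last base), so after positions 6, 50, 100, 171.
EcoRV sites (GATATC) start at positions 81, 207.
EcoRV cuts after base 3 of each site, so after positions 83, 209.
Combined cut positions: 6, 50, 83, 100, 171, 209.
Circular molecule, 6 cuts → 6 fragments:
  7–50 → 44 bp
  51–83 → 33 bp
  84–100 → 17 bp
  101–171 → 71 bp
  172–209 → 38 bp
  210–222 then 1–6 → 13 + 6 = 19 bp
Sorted largest to smallest: 71, 44, 38, 33, 19, 17 bp.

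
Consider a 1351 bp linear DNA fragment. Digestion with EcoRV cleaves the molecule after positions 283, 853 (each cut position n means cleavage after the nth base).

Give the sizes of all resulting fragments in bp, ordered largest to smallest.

Linear molecule, 2 cuts → 3 fragments:
  283 − 0 = 283 bp
  853 − 283 = 570 bp
  1351 − 853 = 498 bp
Sorted largest to smallest: 570, 498, 283 bp.

570, 498, 283 bp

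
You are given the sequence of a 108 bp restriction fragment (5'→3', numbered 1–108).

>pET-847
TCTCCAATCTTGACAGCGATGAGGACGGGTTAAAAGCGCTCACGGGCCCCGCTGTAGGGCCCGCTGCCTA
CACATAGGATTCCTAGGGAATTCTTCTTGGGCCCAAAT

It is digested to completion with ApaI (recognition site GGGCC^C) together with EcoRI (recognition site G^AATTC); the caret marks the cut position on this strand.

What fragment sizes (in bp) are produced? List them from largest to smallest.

ApaI sites (GGGCCC) start at positions 44, 57, 99.
ApaI cuts after base 5 of each site (before the last base), so after positions 48, 61, 103.
The EcoRI site (GAATTC) starts at position 88.
EcoRI cuts after the first base of each site, so after position 88.
Combined cut positions: 48, 61, 88, 103.
Linear molecule, 4 cuts → 5 fragments:
  1–48 → 48 bp
  49–61 → 13 bp
  62–88 → 27 bp
  89–103 → 15 bp
  104–108 → 5 bp
Sorted largest to smallest: 48, 27, 15, 13, 5 bp.

48, 27, 15, 13, 5 bp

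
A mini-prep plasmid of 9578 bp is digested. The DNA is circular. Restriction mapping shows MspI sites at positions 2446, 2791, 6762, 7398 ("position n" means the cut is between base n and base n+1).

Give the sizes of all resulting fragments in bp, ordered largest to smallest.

Circular molecule, 4 cuts → 4 fragments:
  2791 − 2446 = 345 bp
  6762 − 2791 = 3971 bp
  7398 − 6762 = 636 bp
  wrap: 9578 − 7398 + 2446 = 4626 bp
Sorted largest to smallest: 4626, 3971, 636, 345 bp.

4626, 3971, 636, 345 bp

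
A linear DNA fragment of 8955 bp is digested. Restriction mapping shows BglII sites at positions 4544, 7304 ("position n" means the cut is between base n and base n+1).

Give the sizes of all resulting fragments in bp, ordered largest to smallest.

Linear molecule, 2 cuts → 3 fragments:
  4544 − 0 = 4544 bp
  7304 − 4544 = 2760 bp
  8955 − 7304 = 1651 bp
Sorted largest to smallest: 4544, 2760, 1651 bp.

4544, 2760, 1651 bp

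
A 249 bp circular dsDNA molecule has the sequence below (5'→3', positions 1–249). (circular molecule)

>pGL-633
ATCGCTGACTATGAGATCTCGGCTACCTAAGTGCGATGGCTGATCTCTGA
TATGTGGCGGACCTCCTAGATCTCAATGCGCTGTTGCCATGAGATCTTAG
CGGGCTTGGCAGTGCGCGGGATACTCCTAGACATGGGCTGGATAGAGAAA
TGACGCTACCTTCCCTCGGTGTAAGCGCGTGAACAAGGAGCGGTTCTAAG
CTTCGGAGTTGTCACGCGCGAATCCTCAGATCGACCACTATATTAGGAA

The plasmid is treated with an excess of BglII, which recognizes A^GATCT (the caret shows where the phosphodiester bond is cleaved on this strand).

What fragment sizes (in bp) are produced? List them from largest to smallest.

BglII sites (AGATCT) start at positions 14, 68, 92.
BglII cuts after the first base of each site, so after positions 14, 68, 92.
Circular molecule, 3 cuts → 3 fragments:
  15–68 → 54 bp
  69–92 → 24 bp
  93–249 then 1–14 → 157 + 14 = 171 bp
Sorted largest to smallest: 171, 54, 24 bp.

171, 54, 24 bp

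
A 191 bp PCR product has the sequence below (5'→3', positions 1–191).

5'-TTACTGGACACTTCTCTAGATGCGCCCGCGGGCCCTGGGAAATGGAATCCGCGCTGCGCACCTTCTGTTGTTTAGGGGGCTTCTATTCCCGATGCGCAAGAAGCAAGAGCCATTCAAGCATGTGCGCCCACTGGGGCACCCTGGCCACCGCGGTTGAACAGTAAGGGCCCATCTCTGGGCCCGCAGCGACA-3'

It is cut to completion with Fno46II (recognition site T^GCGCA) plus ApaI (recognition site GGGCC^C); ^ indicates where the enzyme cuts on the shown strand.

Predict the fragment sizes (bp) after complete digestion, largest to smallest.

76, 38, 34, 21, 12, 10 bp

Fno46II sites (TGCGCA) start at positions 55, 93.
Fno46II cuts after the first base of each site, so after positions 55, 93.
ApaI sites (GGGCCC) start at positions 30, 165, 177.
ApaI cuts after base 5 of each site (before the last base), so after positions 34, 169, 181.
Combined cut positions: 34, 55, 93, 169, 181.
Linear molecule, 5 cuts → 6 fragments:
  1–34 → 34 bp
  35–55 → 21 bp
  56–93 → 38 bp
  94–169 → 76 bp
  170–181 → 12 bp
  182–191 → 10 bp
Sorted largest to smallest: 76, 38, 34, 21, 12, 10 bp.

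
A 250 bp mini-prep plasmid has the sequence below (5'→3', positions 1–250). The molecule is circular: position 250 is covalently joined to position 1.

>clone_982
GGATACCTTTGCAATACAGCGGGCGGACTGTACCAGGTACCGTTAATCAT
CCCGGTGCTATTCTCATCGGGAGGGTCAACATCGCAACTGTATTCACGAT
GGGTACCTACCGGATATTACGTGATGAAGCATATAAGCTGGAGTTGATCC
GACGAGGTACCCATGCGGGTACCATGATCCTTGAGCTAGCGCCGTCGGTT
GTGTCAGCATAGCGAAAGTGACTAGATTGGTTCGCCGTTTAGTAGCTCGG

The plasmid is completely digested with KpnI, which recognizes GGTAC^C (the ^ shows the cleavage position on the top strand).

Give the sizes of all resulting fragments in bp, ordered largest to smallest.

KpnI sites (GGTACC) start at positions 36, 102, 156, 168.
KpnI cuts after base 5 of each site (before the last base), so after positions 40, 106, 160, 172.
Circular molecule, 4 cuts → 4 fragments:
  41–106 → 66 bp
  107–160 → 54 bp
  161–172 → 12 bp
  173–250 then 1–40 → 78 + 40 = 118 bp
Sorted largest to smallest: 118, 66, 54, 12 bp.

118, 66, 54, 12 bp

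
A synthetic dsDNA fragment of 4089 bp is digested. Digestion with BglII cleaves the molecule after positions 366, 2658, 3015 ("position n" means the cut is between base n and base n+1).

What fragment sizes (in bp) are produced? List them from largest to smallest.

2292, 1074, 366, 357 bp

Linear molecule, 3 cuts → 4 fragments:
  366 − 0 = 366 bp
  2658 − 366 = 2292 bp
  3015 − 2658 = 357 bp
  4089 − 3015 = 1074 bp
Sorted largest to smallest: 2292, 1074, 366, 357 bp.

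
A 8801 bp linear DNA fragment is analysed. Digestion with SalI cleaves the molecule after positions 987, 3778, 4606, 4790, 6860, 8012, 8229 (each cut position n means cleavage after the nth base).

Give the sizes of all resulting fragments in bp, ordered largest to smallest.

2791, 2070, 1152, 987, 828, 572, 217, 184 bp

Linear molecule, 7 cuts → 8 fragments:
  987 − 0 = 987 bp
  3778 − 987 = 2791 bp
  4606 − 3778 = 828 bp
  4790 − 4606 = 184 bp
  6860 − 4790 = 2070 bp
  8012 − 6860 = 1152 bp
  8229 − 8012 = 217 bp
  8801 − 8229 = 572 bp
Sorted largest to smallest: 2791, 2070, 1152, 987, 828, 572, 217, 184 bp.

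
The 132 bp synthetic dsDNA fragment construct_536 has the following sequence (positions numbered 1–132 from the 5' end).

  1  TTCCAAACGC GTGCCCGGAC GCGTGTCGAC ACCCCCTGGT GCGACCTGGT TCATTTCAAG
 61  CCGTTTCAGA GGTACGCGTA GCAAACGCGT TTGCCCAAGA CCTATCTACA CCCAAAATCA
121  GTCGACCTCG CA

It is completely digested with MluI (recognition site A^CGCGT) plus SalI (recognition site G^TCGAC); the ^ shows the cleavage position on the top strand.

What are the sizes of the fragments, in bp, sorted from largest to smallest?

49, 36, 12, 11, 11, 7, 6 bp

MluI sites (ACGCGT) start at positions 7, 19, 74, 85.
MluI cuts after the first base of each site, so after positions 7, 19, 74, 85.
SalI sites (GTCGAC) start at positions 25, 121.
SalI cuts after the first base of each site, so after positions 25, 121.
Combined cut positions: 7, 19, 25, 74, 85, 121.
Linear molecule, 6 cuts → 7 fragments:
  1–7 → 7 bp
  8–19 → 12 bp
  20–25 → 6 bp
  26–74 → 49 bp
  75–85 → 11 bp
  86–121 → 36 bp
  122–132 → 11 bp
Sorted largest to smallest: 49, 36, 12, 11, 11, 7, 6 bp.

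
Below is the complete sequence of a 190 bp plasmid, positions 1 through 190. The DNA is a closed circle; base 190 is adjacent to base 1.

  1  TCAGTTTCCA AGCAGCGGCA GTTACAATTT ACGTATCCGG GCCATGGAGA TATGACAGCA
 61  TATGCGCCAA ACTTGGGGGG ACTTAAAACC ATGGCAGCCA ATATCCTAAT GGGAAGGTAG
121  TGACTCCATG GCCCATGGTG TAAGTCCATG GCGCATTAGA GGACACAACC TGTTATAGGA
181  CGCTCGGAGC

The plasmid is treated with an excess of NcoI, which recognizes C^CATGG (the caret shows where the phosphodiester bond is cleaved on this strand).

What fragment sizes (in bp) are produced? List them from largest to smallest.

NcoI sites (CCATGG) start at positions 42, 89, 126, 133, 146.
NcoI cuts after the first base of each site, so after positions 42, 89, 126, 133, 146.
Circular molecule, 5 cuts → 5 fragments:
  43–89 → 47 bp
  90–126 → 37 bp
  127–133 → 7 bp
  134–146 → 13 bp
  147–190 then 1–42 → 44 + 42 = 86 bp
Sorted largest to smallest: 86, 47, 37, 13, 7 bp.

86, 47, 37, 13, 7 bp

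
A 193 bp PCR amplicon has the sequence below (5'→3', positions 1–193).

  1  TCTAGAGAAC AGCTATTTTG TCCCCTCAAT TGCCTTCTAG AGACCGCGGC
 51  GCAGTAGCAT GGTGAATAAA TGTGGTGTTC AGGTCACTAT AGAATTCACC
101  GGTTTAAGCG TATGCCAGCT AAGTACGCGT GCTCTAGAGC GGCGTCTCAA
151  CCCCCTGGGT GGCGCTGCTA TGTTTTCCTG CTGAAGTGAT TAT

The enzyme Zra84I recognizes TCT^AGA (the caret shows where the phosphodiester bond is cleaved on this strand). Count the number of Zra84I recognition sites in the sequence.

TCTAGA occurs starting at positions 1, 36, 133.
Zra84I cuts at 3 sites.

3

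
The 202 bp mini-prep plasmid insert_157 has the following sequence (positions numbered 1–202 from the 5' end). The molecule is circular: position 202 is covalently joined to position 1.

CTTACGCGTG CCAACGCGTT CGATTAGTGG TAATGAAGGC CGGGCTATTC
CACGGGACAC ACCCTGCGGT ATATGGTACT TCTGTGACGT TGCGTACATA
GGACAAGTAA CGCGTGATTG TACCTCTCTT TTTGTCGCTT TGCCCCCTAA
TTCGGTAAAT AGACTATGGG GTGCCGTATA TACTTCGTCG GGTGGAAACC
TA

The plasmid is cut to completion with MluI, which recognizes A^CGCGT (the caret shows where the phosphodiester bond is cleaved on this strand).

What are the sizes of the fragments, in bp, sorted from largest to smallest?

MluI sites (ACGCGT) start at positions 4, 14, 110.
MluI cuts after the first base of each site, so after positions 4, 14, 110.
Circular molecule, 3 cuts → 3 fragments:
  5–14 → 10 bp
  15–110 → 96 bp
  111–202 then 1–4 → 92 + 4 = 96 bp
Sorted largest to smallest: 96, 96, 10 bp.

96, 96, 10 bp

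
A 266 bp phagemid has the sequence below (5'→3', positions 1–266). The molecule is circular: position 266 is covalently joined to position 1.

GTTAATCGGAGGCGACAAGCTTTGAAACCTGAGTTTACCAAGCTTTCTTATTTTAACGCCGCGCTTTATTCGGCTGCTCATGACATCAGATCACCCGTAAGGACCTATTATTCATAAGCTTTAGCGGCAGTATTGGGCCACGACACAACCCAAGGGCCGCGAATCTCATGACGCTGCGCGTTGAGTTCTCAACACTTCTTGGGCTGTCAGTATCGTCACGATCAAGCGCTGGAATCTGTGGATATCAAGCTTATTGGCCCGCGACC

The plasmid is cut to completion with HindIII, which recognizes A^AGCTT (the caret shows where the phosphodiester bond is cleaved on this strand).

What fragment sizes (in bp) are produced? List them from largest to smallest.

HindIII sites (AAGCTT) start at positions 17, 40, 116, 247.
HindIII cuts after the first base of each site, so after positions 17, 40, 116, 247.
Circular molecule, 4 cuts → 4 fragments:
  18–40 → 23 bp
  41–116 → 76 bp
  117–247 → 131 bp
  248–266 then 1–17 → 19 + 17 = 36 bp
Sorted largest to smallest: 131, 76, 36, 23 bp.

131, 76, 36, 23 bp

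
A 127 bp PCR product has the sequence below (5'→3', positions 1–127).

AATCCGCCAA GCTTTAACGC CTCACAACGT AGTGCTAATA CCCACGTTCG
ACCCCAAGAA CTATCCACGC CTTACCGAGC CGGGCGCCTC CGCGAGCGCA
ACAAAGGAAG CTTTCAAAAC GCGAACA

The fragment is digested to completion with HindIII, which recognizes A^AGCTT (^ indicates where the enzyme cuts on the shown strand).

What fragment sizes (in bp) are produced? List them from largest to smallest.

99, 19, 9 bp

HindIII sites (AAGCTT) start at positions 9, 108.
HindIII cuts after the first base of each site, so after positions 9, 108.
Linear molecule, 2 cuts → 3 fragments:
  1–9 → 9 bp
  10–108 → 99 bp
  109–127 → 19 bp
Sorted largest to smallest: 99, 19, 9 bp.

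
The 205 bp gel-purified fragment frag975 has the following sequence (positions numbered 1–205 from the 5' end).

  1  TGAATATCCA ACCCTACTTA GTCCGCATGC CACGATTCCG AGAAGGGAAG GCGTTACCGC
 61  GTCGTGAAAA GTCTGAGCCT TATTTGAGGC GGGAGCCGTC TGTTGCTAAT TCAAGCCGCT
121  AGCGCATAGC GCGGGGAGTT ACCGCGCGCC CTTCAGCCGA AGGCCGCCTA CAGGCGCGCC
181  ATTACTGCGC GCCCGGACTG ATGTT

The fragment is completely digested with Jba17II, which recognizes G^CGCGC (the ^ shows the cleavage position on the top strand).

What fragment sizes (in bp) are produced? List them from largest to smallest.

144, 30, 18, 13 bp

Jba17II sites (GCGCGC) start at positions 144, 174, 187.
Jba17II cuts after the first base of each site, so after positions 144, 174, 187.
Linear molecule, 3 cuts → 4 fragments:
  1–144 → 144 bp
  145–174 → 30 bp
  175–187 → 13 bp
  188–205 → 18 bp
Sorted largest to smallest: 144, 30, 18, 13 bp.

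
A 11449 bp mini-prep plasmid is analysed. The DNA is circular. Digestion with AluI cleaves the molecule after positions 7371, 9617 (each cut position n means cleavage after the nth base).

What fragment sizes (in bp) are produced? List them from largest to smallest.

9203, 2246 bp

Circular molecule, 2 cuts → 2 fragments:
  9617 − 7371 = 2246 bp
  wrap: 11449 − 9617 + 7371 = 9203 bp
Sorted largest to smallest: 9203, 2246 bp.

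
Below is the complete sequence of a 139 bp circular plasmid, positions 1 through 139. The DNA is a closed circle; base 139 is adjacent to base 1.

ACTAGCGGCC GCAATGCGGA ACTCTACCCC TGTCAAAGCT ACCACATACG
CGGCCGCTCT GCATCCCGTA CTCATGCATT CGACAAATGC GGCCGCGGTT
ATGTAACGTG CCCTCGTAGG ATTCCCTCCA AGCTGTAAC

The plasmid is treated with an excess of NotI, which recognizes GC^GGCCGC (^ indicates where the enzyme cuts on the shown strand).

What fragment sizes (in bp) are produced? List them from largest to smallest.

NotI sites (GCGGCCGC) start at positions 5, 50, 89.
NotI cuts after base 2 of each site, so after positions 6, 51, 90.
Circular molecule, 3 cuts → 3 fragments:
  7–51 → 45 bp
  52–90 → 39 bp
  91–139 then 1–6 → 49 + 6 = 55 bp
Sorted largest to smallest: 55, 45, 39 bp.

55, 45, 39 bp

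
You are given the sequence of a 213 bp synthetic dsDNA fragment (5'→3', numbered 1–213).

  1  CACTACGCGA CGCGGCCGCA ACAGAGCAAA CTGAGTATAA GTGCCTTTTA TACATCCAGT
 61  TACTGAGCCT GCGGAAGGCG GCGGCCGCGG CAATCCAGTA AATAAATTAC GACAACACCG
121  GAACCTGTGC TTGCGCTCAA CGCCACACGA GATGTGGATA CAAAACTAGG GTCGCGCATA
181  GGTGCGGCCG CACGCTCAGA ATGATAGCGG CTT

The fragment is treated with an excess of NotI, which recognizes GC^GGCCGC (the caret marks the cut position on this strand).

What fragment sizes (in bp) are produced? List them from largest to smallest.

103, 69, 28, 13 bp

NotI sites (GCGGCCGC) start at positions 12, 81, 184.
NotI cuts after base 2 of each site, so after positions 13, 82, 185.
Linear molecule, 3 cuts → 4 fragments:
  1–13 → 13 bp
  14–82 → 69 bp
  83–185 → 103 bp
  186–213 → 28 bp
Sorted largest to smallest: 103, 69, 28, 13 bp.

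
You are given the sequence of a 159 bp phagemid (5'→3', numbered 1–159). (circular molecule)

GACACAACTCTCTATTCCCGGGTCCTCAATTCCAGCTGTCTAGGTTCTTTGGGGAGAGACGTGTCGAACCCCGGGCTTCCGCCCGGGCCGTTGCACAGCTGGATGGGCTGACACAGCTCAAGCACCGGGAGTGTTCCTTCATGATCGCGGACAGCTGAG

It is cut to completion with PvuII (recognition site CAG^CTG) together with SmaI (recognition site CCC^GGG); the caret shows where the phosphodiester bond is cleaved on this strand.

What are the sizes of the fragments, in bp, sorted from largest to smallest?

PvuII sites (CAGCTG) start at positions 33, 96, 152.
PvuII cuts after base 3 of each site, so after positions 35, 98, 154.
SmaI sites (CCCGGG) start at positions 17, 70, 82.
SmaI cuts after base 3 of each site, so after positions 19, 72, 84.
Combined cut positions: 19, 35, 72, 84, 98, 154.
Circular molecule, 6 cuts → 6 fragments:
  20–35 → 16 bp
  36–72 → 37 bp
  73–84 → 12 bp
  85–98 → 14 bp
  99–154 → 56 bp
  155–159 then 1–19 → 5 + 19 = 24 bp
Sorted largest to smallest: 56, 37, 24, 16, 14, 12 bp.

56, 37, 24, 16, 14, 12 bp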